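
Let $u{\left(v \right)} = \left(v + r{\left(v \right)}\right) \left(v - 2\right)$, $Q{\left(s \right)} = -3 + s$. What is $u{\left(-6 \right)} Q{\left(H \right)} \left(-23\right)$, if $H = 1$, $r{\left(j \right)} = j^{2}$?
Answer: $-11040$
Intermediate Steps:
$u{\left(v \right)} = \left(-2 + v\right) \left(v + v^{2}\right)$ ($u{\left(v \right)} = \left(v + v^{2}\right) \left(v - 2\right) = \left(v + v^{2}\right) \left(-2 + v\right) = \left(-2 + v\right) \left(v + v^{2}\right)$)
$u{\left(-6 \right)} Q{\left(H \right)} \left(-23\right) = - 6 \left(-2 + \left(-6\right)^{2} - -6\right) \left(-3 + 1\right) \left(-23\right) = - 6 \left(-2 + 36 + 6\right) \left(-2\right) \left(-23\right) = \left(-6\right) 40 \left(-2\right) \left(-23\right) = \left(-240\right) \left(-2\right) \left(-23\right) = 480 \left(-23\right) = -11040$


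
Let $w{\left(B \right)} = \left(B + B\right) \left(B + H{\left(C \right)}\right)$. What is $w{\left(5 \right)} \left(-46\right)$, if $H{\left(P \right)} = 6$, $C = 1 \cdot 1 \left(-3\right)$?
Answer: $-5060$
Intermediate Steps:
$C = -3$ ($C = 1 \left(-3\right) = -3$)
$w{\left(B \right)} = 2 B \left(6 + B\right)$ ($w{\left(B \right)} = \left(B + B\right) \left(B + 6\right) = 2 B \left(6 + B\right)$)
$w{\left(5 \right)} \left(-46\right) = 2 \cdot 5 \left(6 + 5\right) \left(-46\right) = 2 \cdot 5 \cdot 11 \left(-46\right) = 110 \left(-46\right) = -5060$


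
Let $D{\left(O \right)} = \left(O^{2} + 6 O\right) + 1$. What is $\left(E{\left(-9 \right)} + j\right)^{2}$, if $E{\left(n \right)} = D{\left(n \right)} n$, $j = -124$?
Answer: $141376$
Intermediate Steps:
$D{\left(O \right)} = 1 + O^{2} + 6 O$
$E{\left(n \right)} = n \left(1 + n^{2} + 6 n\right)$ ($E{\left(n \right)} = \left(1 + n^{2} + 6 n\right) n = n \left(1 + n^{2} + 6 n\right)$)
$\left(E{\left(-9 \right)} + j\right)^{2} = \left(- 9 \left(1 + \left(-9\right)^{2} + 6 \left(-9\right)\right) - 124\right)^{2} = \left(- 9 \left(1 + 81 - 54\right) - 124\right)^{2} = \left(\left(-9\right) 28 - 124\right)^{2} = \left(-252 - 124\right)^{2} = \left(-376\right)^{2} = 141376$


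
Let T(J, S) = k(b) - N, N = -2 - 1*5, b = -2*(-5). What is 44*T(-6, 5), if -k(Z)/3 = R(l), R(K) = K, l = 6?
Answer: -484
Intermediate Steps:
b = 10
N = -7 (N = -2 - 5 = -7)
k(Z) = -18 (k(Z) = -3*6 = -18)
T(J, S) = -11 (T(J, S) = -18 - 1*(-7) = -18 + 7 = -11)
44*T(-6, 5) = 44*(-11) = -484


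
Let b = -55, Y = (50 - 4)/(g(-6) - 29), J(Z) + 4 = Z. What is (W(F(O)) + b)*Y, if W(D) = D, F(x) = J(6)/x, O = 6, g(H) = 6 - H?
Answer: 7544/51 ≈ 147.92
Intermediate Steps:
J(Z) = -4 + Z
F(x) = 2/x (F(x) = (-4 + 6)/x = 2/x)
Y = -46/17 (Y = (50 - 4)/((6 - 1*(-6)) - 29) = 46/((6 + 6) - 29) = 46/(12 - 29) = 46/(-17) = 46*(-1/17) = -46/17 ≈ -2.7059)
(W(F(O)) + b)*Y = (2/6 - 55)*(-46/17) = (2*(⅙) - 55)*(-46/17) = (⅓ - 55)*(-46/17) = -164/3*(-46/17) = 7544/51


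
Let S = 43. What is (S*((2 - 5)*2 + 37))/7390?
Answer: 1333/7390 ≈ 0.18038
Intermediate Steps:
(S*((2 - 5)*2 + 37))/7390 = (43*((2 - 5)*2 + 37))/7390 = (43*(-3*2 + 37))*(1/7390) = (43*(-6 + 37))*(1/7390) = (43*31)*(1/7390) = 1333*(1/7390) = 1333/7390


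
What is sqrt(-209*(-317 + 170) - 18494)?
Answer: sqrt(12229) ≈ 110.58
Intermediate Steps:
sqrt(-209*(-317 + 170) - 18494) = sqrt(-209*(-147) - 18494) = sqrt(30723 - 18494) = sqrt(12229)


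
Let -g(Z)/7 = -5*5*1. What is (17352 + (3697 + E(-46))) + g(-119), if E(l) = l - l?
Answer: 21224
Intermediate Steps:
E(l) = 0
g(Z) = 175 (g(Z) = -7*(-5*5) = -(-175) = -7*(-25) = 175)
(17352 + (3697 + E(-46))) + g(-119) = (17352 + (3697 + 0)) + 175 = (17352 + 3697) + 175 = 21049 + 175 = 21224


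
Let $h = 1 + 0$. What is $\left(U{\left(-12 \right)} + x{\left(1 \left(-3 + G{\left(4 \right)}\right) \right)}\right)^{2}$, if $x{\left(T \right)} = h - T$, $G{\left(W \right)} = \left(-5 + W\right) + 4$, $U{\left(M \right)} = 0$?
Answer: $1$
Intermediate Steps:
$h = 1$
$G{\left(W \right)} = -1 + W$
$x{\left(T \right)} = 1 - T$
$\left(U{\left(-12 \right)} + x{\left(1 \left(-3 + G{\left(4 \right)}\right) \right)}\right)^{2} = \left(0 + \left(1 - 1 \left(-3 + \left(-1 + 4\right)\right)\right)\right)^{2} = \left(0 + \left(1 - 1 \left(-3 + 3\right)\right)\right)^{2} = \left(0 + \left(1 - 1 \cdot 0\right)\right)^{2} = \left(0 + \left(1 - 0\right)\right)^{2} = \left(0 + \left(1 + 0\right)\right)^{2} = \left(0 + 1\right)^{2} = 1^{2} = 1$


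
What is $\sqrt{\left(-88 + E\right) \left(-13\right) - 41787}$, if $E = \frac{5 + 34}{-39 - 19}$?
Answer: $\frac{i \sqrt{136693646}}{58} \approx 201.58 i$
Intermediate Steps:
$E = - \frac{39}{58}$ ($E = \frac{39}{-58} = 39 \left(- \frac{1}{58}\right) = - \frac{39}{58} \approx -0.67241$)
$\sqrt{\left(-88 + E\right) \left(-13\right) - 41787} = \sqrt{\left(-88 - \frac{39}{58}\right) \left(-13\right) - 41787} = \sqrt{\left(- \frac{5143}{58}\right) \left(-13\right) - 41787} = \sqrt{\frac{66859}{58} - 41787} = \sqrt{- \frac{2356787}{58}} = \frac{i \sqrt{136693646}}{58}$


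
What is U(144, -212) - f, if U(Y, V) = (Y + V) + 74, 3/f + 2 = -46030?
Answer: 92065/15344 ≈ 6.0001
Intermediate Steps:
f = -1/15344 (f = 3/(-2 - 46030) = 3/(-46032) = 3*(-1/46032) = -1/15344 ≈ -6.5172e-5)
U(Y, V) = 74 + V + Y (U(Y, V) = (V + Y) + 74 = 74 + V + Y)
U(144, -212) - f = (74 - 212 + 144) - 1*(-1/15344) = 6 + 1/15344 = 92065/15344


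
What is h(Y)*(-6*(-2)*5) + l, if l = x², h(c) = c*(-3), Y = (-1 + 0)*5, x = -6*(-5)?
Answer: 1800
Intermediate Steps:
x = 30
Y = -5 (Y = -1*5 = -5)
h(c) = -3*c
l = 900 (l = 30² = 900)
h(Y)*(-6*(-2)*5) + l = (-3*(-5))*(-6*(-2)*5) + 900 = 15*(12*5) + 900 = 15*60 + 900 = 900 + 900 = 1800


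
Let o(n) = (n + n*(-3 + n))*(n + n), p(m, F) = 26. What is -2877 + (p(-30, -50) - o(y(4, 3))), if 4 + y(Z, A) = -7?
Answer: 295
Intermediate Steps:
y(Z, A) = -11 (y(Z, A) = -4 - 7 = -11)
o(n) = 2*n*(n + n*(-3 + n)) (o(n) = (n + n*(-3 + n))*(2*n) = 2*n*(n + n*(-3 + n)))
-2877 + (p(-30, -50) - o(y(4, 3))) = -2877 + (26 - 2*(-11)**2*(-2 - 11)) = -2877 + (26 - 2*121*(-13)) = -2877 + (26 - 1*(-3146)) = -2877 + (26 + 3146) = -2877 + 3172 = 295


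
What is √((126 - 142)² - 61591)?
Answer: 3*I*√6815 ≈ 247.66*I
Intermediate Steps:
√((126 - 142)² - 61591) = √((-16)² - 61591) = √(256 - 61591) = √(-61335) = 3*I*√6815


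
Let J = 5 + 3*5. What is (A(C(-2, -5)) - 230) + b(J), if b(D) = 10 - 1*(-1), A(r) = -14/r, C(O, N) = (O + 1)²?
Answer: -233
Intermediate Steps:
C(O, N) = (1 + O)²
J = 20 (J = 5 + 15 = 20)
b(D) = 11 (b(D) = 10 + 1 = 11)
(A(C(-2, -5)) - 230) + b(J) = (-14/(1 - 2)² - 230) + 11 = (-14/((-1)²) - 230) + 11 = (-14/1 - 230) + 11 = (-14*1 - 230) + 11 = (-14 - 230) + 11 = -244 + 11 = -233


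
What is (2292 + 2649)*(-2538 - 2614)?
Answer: -25456032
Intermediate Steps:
(2292 + 2649)*(-2538 - 2614) = 4941*(-5152) = -25456032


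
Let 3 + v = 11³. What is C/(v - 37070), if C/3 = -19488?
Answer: 1392/851 ≈ 1.6357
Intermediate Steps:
v = 1328 (v = -3 + 11³ = -3 + 1331 = 1328)
C = -58464 (C = 3*(-19488) = -58464)
C/(v - 37070) = -58464/(1328 - 37070) = -58464/(-35742) = -58464*(-1/35742) = 1392/851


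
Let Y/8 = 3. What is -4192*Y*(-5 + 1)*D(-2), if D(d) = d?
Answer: -804864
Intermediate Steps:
Y = 24 (Y = 8*3 = 24)
-4192*Y*(-5 + 1)*D(-2) = -4192*24*(-5 + 1)*(-2) = -4192*24*(-4)*(-2) = -(-402432)*(-2) = -4192*192 = -804864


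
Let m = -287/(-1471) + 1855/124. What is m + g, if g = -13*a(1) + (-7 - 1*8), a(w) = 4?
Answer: -9456775/182404 ≈ -51.845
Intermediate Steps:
g = -67 (g = -13*4 + (-7 - 1*8) = -52 + (-7 - 8) = -52 - 15 = -67)
m = 2764293/182404 (m = -287*(-1/1471) + 1855*(1/124) = 287/1471 + 1855/124 = 2764293/182404 ≈ 15.155)
m + g = 2764293/182404 - 67 = -9456775/182404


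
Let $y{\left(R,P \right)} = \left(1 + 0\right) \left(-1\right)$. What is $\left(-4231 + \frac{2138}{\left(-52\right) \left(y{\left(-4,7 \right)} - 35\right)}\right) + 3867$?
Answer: $- \frac{339635}{936} \approx -362.86$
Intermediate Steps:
$y{\left(R,P \right)} = -1$ ($y{\left(R,P \right)} = 1 \left(-1\right) = -1$)
$\left(-4231 + \frac{2138}{\left(-52\right) \left(y{\left(-4,7 \right)} - 35\right)}\right) + 3867 = \left(-4231 + \frac{2138}{\left(-52\right) \left(-1 - 35\right)}\right) + 3867 = \left(-4231 + \frac{2138}{\left(-52\right) \left(-36\right)}\right) + 3867 = \left(-4231 + \frac{2138}{1872}\right) + 3867 = \left(-4231 + 2138 \cdot \frac{1}{1872}\right) + 3867 = \left(-4231 + \frac{1069}{936}\right) + 3867 = - \frac{3959147}{936} + 3867 = - \frac{339635}{936}$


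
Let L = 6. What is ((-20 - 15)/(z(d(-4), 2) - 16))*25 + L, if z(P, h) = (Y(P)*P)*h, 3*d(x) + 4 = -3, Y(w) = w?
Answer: 8151/46 ≈ 177.20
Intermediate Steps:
d(x) = -7/3 (d(x) = -4/3 + (1/3)*(-3) = -4/3 - 1 = -7/3)
z(P, h) = h*P**2 (z(P, h) = (P*P)*h = P**2*h = h*P**2)
((-20 - 15)/(z(d(-4), 2) - 16))*25 + L = ((-20 - 15)/(2*(-7/3)**2 - 16))*25 + 6 = -35/(2*(49/9) - 16)*25 + 6 = -35/(98/9 - 16)*25 + 6 = -35/(-46/9)*25 + 6 = -35*(-9/46)*25 + 6 = (315/46)*25 + 6 = 7875/46 + 6 = 8151/46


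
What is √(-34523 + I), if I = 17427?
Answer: 2*I*√4274 ≈ 130.75*I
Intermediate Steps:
√(-34523 + I) = √(-34523 + 17427) = √(-17096) = 2*I*√4274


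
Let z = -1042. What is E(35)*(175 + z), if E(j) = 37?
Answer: -32079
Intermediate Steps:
E(35)*(175 + z) = 37*(175 - 1042) = 37*(-867) = -32079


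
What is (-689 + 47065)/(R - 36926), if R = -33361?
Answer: -46376/70287 ≈ -0.65981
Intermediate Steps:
(-689 + 47065)/(R - 36926) = (-689 + 47065)/(-33361 - 36926) = 46376/(-70287) = 46376*(-1/70287) = -46376/70287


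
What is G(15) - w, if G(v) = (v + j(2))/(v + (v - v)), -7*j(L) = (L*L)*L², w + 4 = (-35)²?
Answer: -128116/105 ≈ -1220.2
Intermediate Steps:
w = 1221 (w = -4 + (-35)² = -4 + 1225 = 1221)
j(L) = -L⁴/7 (j(L) = -L*L*L²/7 = -L²*L²/7 = -L⁴/7)
G(v) = (-16/7 + v)/v (G(v) = (v - ⅐*2⁴)/(v + (v - v)) = (v - ⅐*16)/(v + 0) = (v - 16/7)/v = (-16/7 + v)/v)
G(15) - w = (-16/7 + 15)/15 - 1*1221 = (1/15)*(89/7) - 1221 = 89/105 - 1221 = -128116/105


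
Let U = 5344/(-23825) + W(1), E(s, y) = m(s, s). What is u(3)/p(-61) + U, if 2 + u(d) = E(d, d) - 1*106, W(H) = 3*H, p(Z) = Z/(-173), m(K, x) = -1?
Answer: -445234034/1453325 ≈ -306.36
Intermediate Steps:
p(Z) = -Z/173 (p(Z) = Z*(-1/173) = -Z/173)
E(s, y) = -1
U = 66131/23825 (U = 5344/(-23825) + 3*1 = 5344*(-1/23825) + 3 = -5344/23825 + 3 = 66131/23825 ≈ 2.7757)
u(d) = -109 (u(d) = -2 + (-1 - 1*106) = -2 + (-1 - 106) = -2 - 107 = -109)
u(3)/p(-61) + U = -109/((-1/173*(-61))) + 66131/23825 = -109/61/173 + 66131/23825 = -109*173/61 + 66131/23825 = -18857/61 + 66131/23825 = -445234034/1453325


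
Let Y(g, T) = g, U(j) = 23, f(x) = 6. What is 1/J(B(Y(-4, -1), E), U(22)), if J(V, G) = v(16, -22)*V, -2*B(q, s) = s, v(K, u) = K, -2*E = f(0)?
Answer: 1/24 ≈ 0.041667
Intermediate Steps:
E = -3 (E = -½*6 = -3)
B(q, s) = -s/2
J(V, G) = 16*V
1/J(B(Y(-4, -1), E), U(22)) = 1/(16*(-½*(-3))) = 1/(16*(3/2)) = 1/24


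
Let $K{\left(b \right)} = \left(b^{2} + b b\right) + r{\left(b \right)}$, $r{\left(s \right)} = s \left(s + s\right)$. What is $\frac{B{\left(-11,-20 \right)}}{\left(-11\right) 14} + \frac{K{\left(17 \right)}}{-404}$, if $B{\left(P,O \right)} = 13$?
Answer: $- \frac{45819}{15554} \approx -2.9458$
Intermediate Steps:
$r{\left(s \right)} = 2 s^{2}$ ($r{\left(s \right)} = s 2 s = 2 s^{2}$)
$K{\left(b \right)} = 4 b^{2}$ ($K{\left(b \right)} = \left(b^{2} + b b\right) + 2 b^{2} = \left(b^{2} + b^{2}\right) + 2 b^{2} = 2 b^{2} + 2 b^{2} = 4 b^{2}$)
$\frac{B{\left(-11,-20 \right)}}{\left(-11\right) 14} + \frac{K{\left(17 \right)}}{-404} = \frac{13}{\left(-11\right) 14} + \frac{4 \cdot 17^{2}}{-404} = \frac{13}{-154} + 4 \cdot 289 \left(- \frac{1}{404}\right) = 13 \left(- \frac{1}{154}\right) + 1156 \left(- \frac{1}{404}\right) = - \frac{13}{154} - \frac{289}{101} = - \frac{45819}{15554}$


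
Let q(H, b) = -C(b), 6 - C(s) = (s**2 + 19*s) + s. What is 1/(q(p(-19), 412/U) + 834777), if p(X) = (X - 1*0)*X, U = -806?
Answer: 162409/135572705415 ≈ 1.1979e-6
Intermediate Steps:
p(X) = X**2 (p(X) = (X + 0)*X = X*X = X**2)
C(s) = 6 - s**2 - 20*s (C(s) = 6 - ((s**2 + 19*s) + s) = 6 - (s**2 + 20*s) = 6 + (-s**2 - 20*s) = 6 - s**2 - 20*s)
q(H, b) = -6 + b**2 + 20*b (q(H, b) = -(6 - b**2 - 20*b) = -6 + b**2 + 20*b)
1/(q(p(-19), 412/U) + 834777) = 1/((-6 + (412/(-806))**2 + 20*(412/(-806))) + 834777) = 1/((-6 + (412*(-1/806))**2 + 20*(412*(-1/806))) + 834777) = 1/((-6 + (-206/403)**2 + 20*(-206/403)) + 834777) = 1/((-6 + 42436/162409 - 4120/403) + 834777) = 1/(-2592378/162409 + 834777) = 1/(135572705415/162409) = 162409/135572705415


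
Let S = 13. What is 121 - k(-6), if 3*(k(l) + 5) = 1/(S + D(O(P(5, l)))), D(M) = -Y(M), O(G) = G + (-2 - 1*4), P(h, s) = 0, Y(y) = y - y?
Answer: 4913/39 ≈ 125.97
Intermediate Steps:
Y(y) = 0
O(G) = -6 + G (O(G) = G + (-2 - 4) = G - 6 = -6 + G)
D(M) = 0 (D(M) = -1*0 = 0)
k(l) = -194/39 (k(l) = -5 + 1/(3*(13 + 0)) = -5 + (⅓)/13 = -5 + (⅓)*(1/13) = -5 + 1/39 = -194/39)
121 - k(-6) = 121 - 1*(-194/39) = 121 + 194/39 = 4913/39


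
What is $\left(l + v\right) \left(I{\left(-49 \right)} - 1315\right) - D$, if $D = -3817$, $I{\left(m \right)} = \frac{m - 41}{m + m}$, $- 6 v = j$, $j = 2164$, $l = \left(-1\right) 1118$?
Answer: $\frac{286195139}{147} \approx 1.9469 \cdot 10^{6}$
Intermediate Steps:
$l = -1118$
$v = - \frac{1082}{3}$ ($v = \left(- \frac{1}{6}\right) 2164 = - \frac{1082}{3} \approx -360.67$)
$I{\left(m \right)} = \frac{-41 + m}{2 m}$
$\left(l + v\right) \left(I{\left(-49 \right)} - 1315\right) - D = \left(-1118 - \frac{1082}{3}\right) \left(\frac{-41 - 49}{2 \left(-49\right)} - 1315\right) - -3817 = - \frac{4436 \left(\frac{1}{2} \left(- \frac{1}{49}\right) \left(-90\right) - 1315\right)}{3} + 3817 = - \frac{4436 \left(\frac{45}{49} - 1315\right)}{3} + 3817 = \left(- \frac{4436}{3}\right) \left(- \frac{64390}{49}\right) + 3817 = \frac{285634040}{147} + 3817 = \frac{286195139}{147}$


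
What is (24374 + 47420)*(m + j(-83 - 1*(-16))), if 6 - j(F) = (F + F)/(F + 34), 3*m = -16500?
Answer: -13026016184/33 ≈ -3.9473e+8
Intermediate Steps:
m = -5500 (m = (⅓)*(-16500) = -5500)
j(F) = 6 - 2*F/(34 + F) (j(F) = 6 - (F + F)/(F + 34) = 6 - 2*F/(34 + F))
(24374 + 47420)*(m + j(-83 - 1*(-16))) = (24374 + 47420)*(-5500 + 4*(51 + (-83 - 1*(-16)))/(34 + (-83 - 1*(-16)))) = 71794*(-5500 + 4*(51 + (-83 + 16))/(34 + (-83 + 16))) = 71794*(-5500 + 4*(51 - 67)/(34 - 67)) = 71794*(-5500 + 4*(-16)/(-33)) = 71794*(-5500 + 4*(-1/33)*(-16)) = 71794*(-5500 + 64/33) = 71794*(-181436/33) = -13026016184/33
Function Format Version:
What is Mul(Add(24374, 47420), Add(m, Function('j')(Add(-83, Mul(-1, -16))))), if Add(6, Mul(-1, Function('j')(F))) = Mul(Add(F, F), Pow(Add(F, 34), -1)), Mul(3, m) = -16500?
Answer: Rational(-13026016184, 33) ≈ -3.9473e+8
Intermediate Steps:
m = -5500 (m = Mul(Rational(1, 3), -16500) = -5500)
Function('j')(F) = Add(6, Mul(-2, F, Pow(Add(34, F), -1))) (Function('j')(F) = Add(6, Mul(-1, Mul(Add(F, F), Pow(Add(F, 34), -1)))) = Add(6, Mul(-1, Mul(Mul(2, F), Pow(Add(34, F), -1)))) = Add(6, Mul(-1, Mul(2, F, Pow(Add(34, F), -1)))) = Add(6, Mul(-2, F, Pow(Add(34, F), -1))))
Mul(Add(24374, 47420), Add(m, Function('j')(Add(-83, Mul(-1, -16))))) = Mul(Add(24374, 47420), Add(-5500, Mul(4, Pow(Add(34, Add(-83, Mul(-1, -16))), -1), Add(51, Add(-83, Mul(-1, -16)))))) = Mul(71794, Add(-5500, Mul(4, Pow(Add(34, Add(-83, 16)), -1), Add(51, Add(-83, 16))))) = Mul(71794, Add(-5500, Mul(4, Pow(Add(34, -67), -1), Add(51, -67)))) = Mul(71794, Add(-5500, Mul(4, Pow(-33, -1), -16))) = Mul(71794, Add(-5500, Mul(4, Rational(-1, 33), -16))) = Mul(71794, Add(-5500, Rational(64, 33))) = Mul(71794, Rational(-181436, 33)) = Rational(-13026016184, 33)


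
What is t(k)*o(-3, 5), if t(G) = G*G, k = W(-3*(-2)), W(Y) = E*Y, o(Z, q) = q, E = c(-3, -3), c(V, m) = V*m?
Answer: 14580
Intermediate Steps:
E = 9 (E = -3*(-3) = 9)
W(Y) = 9*Y
k = 54 (k = 9*(-3*(-2)) = 9*6 = 54)
t(G) = G²
t(k)*o(-3, 5) = 54²*5 = 2916*5 = 14580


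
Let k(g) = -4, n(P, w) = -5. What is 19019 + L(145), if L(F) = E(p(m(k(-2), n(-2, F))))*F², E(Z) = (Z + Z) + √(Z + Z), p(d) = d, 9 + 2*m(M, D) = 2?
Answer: -128156 + 21025*I*√7 ≈ -1.2816e+5 + 55627.0*I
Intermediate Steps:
m(M, D) = -7/2 (m(M, D) = -9/2 + (½)*2 = -9/2 + 1 = -7/2)
E(Z) = 2*Z + √2*√Z (E(Z) = 2*Z + √(2*Z) = 2*Z + √2*√Z)
L(F) = F²*(-7 + I*√7) (L(F) = (2*(-7/2) + √2*√(-7/2))*F² = (-7 + √2*(I*√14/2))*F² = (-7 + I*√7)*F² = F²*(-7 + I*√7))
19019 + L(145) = 19019 + 145²*(-7 + I*√7) = 19019 + 21025*(-7 + I*√7) = 19019 + (-147175 + 21025*I*√7) = -128156 + 21025*I*√7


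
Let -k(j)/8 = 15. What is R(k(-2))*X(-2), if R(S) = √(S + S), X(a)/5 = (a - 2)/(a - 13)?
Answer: 16*I*√15/3 ≈ 20.656*I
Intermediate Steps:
k(j) = -120 (k(j) = -8*15 = -120)
X(a) = 5*(-2 + a)/(-13 + a) (X(a) = 5*((a - 2)/(a - 13)) = 5*((-2 + a)/(-13 + a)) = 5*(-2 + a)/(-13 + a))
R(S) = √2*√S (R(S) = √(2*S) = √2*√S)
R(k(-2))*X(-2) = (√2*√(-120))*(5*(-2 - 2)/(-13 - 2)) = (√2*(2*I*√30))*(5*(-4)/(-15)) = (4*I*√15)*(5*(-1/15)*(-4)) = (4*I*√15)*(4/3) = 16*I*√15/3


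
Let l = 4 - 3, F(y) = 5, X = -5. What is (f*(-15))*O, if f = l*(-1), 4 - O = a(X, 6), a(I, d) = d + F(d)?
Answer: -105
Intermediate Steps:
a(I, d) = 5 + d (a(I, d) = d + 5 = 5 + d)
l = 1
O = -7 (O = 4 - (5 + 6) = 4 - 1*11 = 4 - 11 = -7)
f = -1 (f = 1*(-1) = -1)
(f*(-15))*O = -1*(-15)*(-7) = 15*(-7) = -105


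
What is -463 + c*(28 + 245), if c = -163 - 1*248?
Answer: -112666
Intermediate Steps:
c = -411 (c = -163 - 248 = -411)
-463 + c*(28 + 245) = -463 - 411*(28 + 245) = -463 - 411*273 = -463 - 112203 = -112666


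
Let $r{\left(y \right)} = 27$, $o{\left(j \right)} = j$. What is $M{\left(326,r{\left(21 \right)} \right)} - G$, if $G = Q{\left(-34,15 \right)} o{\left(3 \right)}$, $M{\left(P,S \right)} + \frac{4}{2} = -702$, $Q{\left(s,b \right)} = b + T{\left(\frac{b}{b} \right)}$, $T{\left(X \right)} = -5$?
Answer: $-734$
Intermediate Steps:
$Q{\left(s,b \right)} = -5 + b$ ($Q{\left(s,b \right)} = b - 5 = -5 + b$)
$M{\left(P,S \right)} = -704$ ($M{\left(P,S \right)} = -2 - 702 = -704$)
$G = 30$ ($G = \left(-5 + 15\right) 3 = 10 \cdot 3 = 30$)
$M{\left(326,r{\left(21 \right)} \right)} - G = -704 - 30 = -734$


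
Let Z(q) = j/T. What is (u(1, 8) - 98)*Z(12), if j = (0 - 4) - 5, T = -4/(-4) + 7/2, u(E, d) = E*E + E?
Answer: 192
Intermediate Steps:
u(E, d) = E + E² (u(E, d) = E² + E = E + E²)
T = 9/2 (T = -4*(-¼) + 7*(½) = 1 + 7/2 = 9/2 ≈ 4.5000)
j = -9 (j = -4 - 5 = -9)
Z(q) = -2 (Z(q) = -9/9/2 = -9*2/9 = -2)
(u(1, 8) - 98)*Z(12) = (1*(1 + 1) - 98)*(-2) = (1*2 - 98)*(-2) = (2 - 98)*(-2) = -96*(-2) = 192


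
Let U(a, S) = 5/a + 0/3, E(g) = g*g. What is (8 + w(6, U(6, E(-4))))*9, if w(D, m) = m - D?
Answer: 51/2 ≈ 25.500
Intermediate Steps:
E(g) = g²
U(a, S) = 5/a (U(a, S) = 5/a + 0*(⅓) = 5/a + 0 = 5/a)
(8 + w(6, U(6, E(-4))))*9 = (8 + (5/6 - 1*6))*9 = (8 + (5*(⅙) - 6))*9 = (8 + (⅚ - 6))*9 = (8 - 31/6)*9 = (17/6)*9 = 51/2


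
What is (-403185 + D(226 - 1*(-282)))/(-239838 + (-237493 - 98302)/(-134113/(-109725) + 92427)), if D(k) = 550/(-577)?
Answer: 337049242788645280/200499149737020609 ≈ 1.6811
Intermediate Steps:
D(k) = -550/577 (D(k) = 550*(-1/577) = -550/577)
(-403185 + D(226 - 1*(-282)))/(-239838 + (-237493 - 98302)/(-134113/(-109725) + 92427)) = (-403185 - 550/577)/(-239838 + (-237493 - 98302)/(-134113/(-109725) + 92427)) = -232638295/(577*(-239838 - 335795/(-134113*(-1/109725) + 92427))) = -232638295/(577*(-239838 - 335795/(19159/15675 + 92427))) = -232638295/(577*(-239838 - 335795/1448812384/15675)) = -232638295/(577*(-239838 - 335795*15675/1448812384)) = -232638295/(577*(-239838 - 5263586625/1448812384)) = -232638295/(577*(-347485528140417/1448812384)) = -232638295/577*(-1448812384/347485528140417) = 337049242788645280/200499149737020609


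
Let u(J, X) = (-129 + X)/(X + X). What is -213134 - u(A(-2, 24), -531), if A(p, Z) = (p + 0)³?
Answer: -37724828/177 ≈ -2.1313e+5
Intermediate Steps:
A(p, Z) = p³
u(J, X) = (-129 + X)/(2*X) (u(J, X) = (-129 + X)/((2*X)) = (-129 + X)*(1/(2*X)) = (-129 + X)/(2*X))
-213134 - u(A(-2, 24), -531) = -213134 - (-129 - 531)/(2*(-531)) = -213134 - (-1)*(-660)/(2*531) = -213134 - 1*110/177 = -213134 - 110/177 = -37724828/177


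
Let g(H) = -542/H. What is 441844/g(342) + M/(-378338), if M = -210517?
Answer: -28585393121405/102529598 ≈ -2.7880e+5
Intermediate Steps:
441844/g(342) + M/(-378338) = 441844/((-542/342)) - 210517/(-378338) = 441844/((-542*1/342)) - 210517*(-1/378338) = 441844/(-271/171) + 210517/378338 = 441844*(-171/271) + 210517/378338 = -75555324/271 + 210517/378338 = -28585393121405/102529598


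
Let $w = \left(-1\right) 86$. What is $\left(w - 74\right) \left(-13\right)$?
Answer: $2080$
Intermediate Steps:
$w = -86$
$\left(w - 74\right) \left(-13\right) = \left(-86 - 74\right) \left(-13\right) = \left(-160\right) \left(-13\right) = 2080$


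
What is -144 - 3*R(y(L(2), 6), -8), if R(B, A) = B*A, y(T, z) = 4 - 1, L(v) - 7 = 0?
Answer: -72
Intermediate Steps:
L(v) = 7 (L(v) = 7 + 0 = 7)
y(T, z) = 3
R(B, A) = A*B
-144 - 3*R(y(L(2), 6), -8) = -144 - (-24)*3 = -144 - 3*(-24) = -144 + 72 = -72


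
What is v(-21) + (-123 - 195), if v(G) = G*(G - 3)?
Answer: 186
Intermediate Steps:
v(G) = G*(-3 + G)
v(-21) + (-123 - 195) = -21*(-3 - 21) + (-123 - 195) = -21*(-24) - 318 = 504 - 318 = 186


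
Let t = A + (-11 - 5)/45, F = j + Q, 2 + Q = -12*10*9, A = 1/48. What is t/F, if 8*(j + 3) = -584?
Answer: 241/833760 ≈ 0.00028905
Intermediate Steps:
j = -76 (j = -3 + (⅛)*(-584) = -3 - 73 = -76)
A = 1/48 ≈ 0.020833
Q = -1082 (Q = -2 - 12*10*9 = -2 - 120*9 = -2 - 1080 = -1082)
F = -1158 (F = -76 - 1082 = -1158)
t = -241/720 (t = 1/48 + (-11 - 5)/45 = 1/48 - 16*1/45 = 1/48 - 16/45 = -241/720 ≈ -0.33472)
t/F = -241/720/(-1158) = -241/720*(-1/1158) = 241/833760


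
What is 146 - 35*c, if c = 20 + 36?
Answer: -1814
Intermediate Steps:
c = 56
146 - 35*c = 146 - 35*56 = 146 - 1960 = -1814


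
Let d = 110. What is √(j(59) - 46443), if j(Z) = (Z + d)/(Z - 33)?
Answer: I*√185746/2 ≈ 215.49*I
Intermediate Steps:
j(Z) = (110 + Z)/(-33 + Z) (j(Z) = (Z + 110)/(Z - 33) = (110 + Z)/(-33 + Z))
√(j(59) - 46443) = √((110 + 59)/(-33 + 59) - 46443) = √(169/26 - 46443) = √((1/26)*169 - 46443) = √(13/2 - 46443) = √(-92873/2) = I*√185746/2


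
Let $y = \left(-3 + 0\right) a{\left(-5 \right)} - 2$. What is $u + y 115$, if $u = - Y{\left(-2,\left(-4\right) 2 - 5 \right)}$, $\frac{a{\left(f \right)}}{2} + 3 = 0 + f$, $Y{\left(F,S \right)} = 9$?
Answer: $5281$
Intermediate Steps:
$a{\left(f \right)} = -6 + 2 f$ ($a{\left(f \right)} = -6 + 2 \left(0 + f\right) = -6 + 2 f$)
$y = 46$ ($y = \left(-3 + 0\right) \left(-6 + 2 \left(-5\right)\right) - 2 = - 3 \left(-6 - 10\right) - 2 = \left(-3\right) \left(-16\right) - 2 = 48 - 2 = 46$)
$u = -9$ ($u = \left(-1\right) 9 = -9$)
$u + y 115 = -9 + 46 \cdot 115 = -9 + 5290 = 5281$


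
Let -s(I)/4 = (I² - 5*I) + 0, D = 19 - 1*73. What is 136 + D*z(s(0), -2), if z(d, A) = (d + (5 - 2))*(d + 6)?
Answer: -836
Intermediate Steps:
D = -54 (D = 19 - 73 = -54)
s(I) = -4*I² + 20*I (s(I) = -4*((I² - 5*I) + 0) = -4*(I² - 5*I) = -4*I² + 20*I)
z(d, A) = (3 + d)*(6 + d) (z(d, A) = (d + 3)*(6 + d) = (3 + d)*(6 + d))
136 + D*z(s(0), -2) = 136 - 54*(18 + (4*0*(5 - 1*0))² + 9*(4*0*(5 - 1*0))) = 136 - 54*(18 + (4*0*(5 + 0))² + 9*(4*0*(5 + 0))) = 136 - 54*(18 + (4*0*5)² + 9*(4*0*5)) = 136 - 54*(18 + 0² + 9*0) = 136 - 54*(18 + 0 + 0) = 136 - 54*18 = 136 - 972 = -836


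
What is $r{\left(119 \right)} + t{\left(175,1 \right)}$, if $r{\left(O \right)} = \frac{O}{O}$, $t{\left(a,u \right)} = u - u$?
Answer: $1$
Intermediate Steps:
$t{\left(a,u \right)} = 0$
$r{\left(O \right)} = 1$
$r{\left(119 \right)} + t{\left(175,1 \right)} = 1 + 0 = 1$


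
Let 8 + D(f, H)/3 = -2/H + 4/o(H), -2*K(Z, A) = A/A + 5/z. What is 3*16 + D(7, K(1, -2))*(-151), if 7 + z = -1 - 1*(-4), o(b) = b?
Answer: -3576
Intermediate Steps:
z = -4 (z = -7 + (-1 - 1*(-4)) = -7 + (-1 + 4) = -7 + 3 = -4)
K(Z, A) = 1/8 (K(Z, A) = -(A/A + 5/(-4))/2 = -(1 + 5*(-1/4))/2 = -(1 - 5/4)/2 = -1/2*(-1/4) = 1/8)
D(f, H) = -24 + 6/H (D(f, H) = -24 + 3*(-2/H + 4/H) = -24 + 3*(2/H) = -24 + 6/H)
3*16 + D(7, K(1, -2))*(-151) = 3*16 + (-24 + 6/(1/8))*(-151) = 48 + (-24 + 6*8)*(-151) = 48 + (-24 + 48)*(-151) = 48 + 24*(-151) = 48 - 3624 = -3576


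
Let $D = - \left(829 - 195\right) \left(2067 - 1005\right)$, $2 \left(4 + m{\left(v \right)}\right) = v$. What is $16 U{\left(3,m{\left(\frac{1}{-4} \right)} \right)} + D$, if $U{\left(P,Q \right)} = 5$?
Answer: $-673228$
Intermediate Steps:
$m{\left(v \right)} = -4 + \frac{v}{2}$
$D = -673308$ ($D = - 634 \cdot 1062 = \left(-1\right) 673308 = -673308$)
$16 U{\left(3,m{\left(\frac{1}{-4} \right)} \right)} + D = 16 \cdot 5 - 673308 = 80 - 673308 = -673228$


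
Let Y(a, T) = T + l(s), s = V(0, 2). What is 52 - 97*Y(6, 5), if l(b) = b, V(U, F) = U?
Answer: -433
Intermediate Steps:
s = 0
Y(a, T) = T (Y(a, T) = T + 0 = T)
52 - 97*Y(6, 5) = 52 - 97*5 = 52 - 485 = -433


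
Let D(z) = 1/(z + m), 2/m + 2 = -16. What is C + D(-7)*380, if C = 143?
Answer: 1433/16 ≈ 89.563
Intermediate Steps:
m = -1/9 (m = 2/(-2 - 16) = 2/(-18) = 2*(-1/18) = -1/9 ≈ -0.11111)
D(z) = 1/(-1/9 + z) (D(z) = 1/(z - 1/9) = 1/(-1/9 + z))
C + D(-7)*380 = 143 + (9/(-1 + 9*(-7)))*380 = 143 + (9/(-1 - 63))*380 = 143 + (9/(-64))*380 = 143 + (9*(-1/64))*380 = 143 - 9/64*380 = 143 - 855/16 = 1433/16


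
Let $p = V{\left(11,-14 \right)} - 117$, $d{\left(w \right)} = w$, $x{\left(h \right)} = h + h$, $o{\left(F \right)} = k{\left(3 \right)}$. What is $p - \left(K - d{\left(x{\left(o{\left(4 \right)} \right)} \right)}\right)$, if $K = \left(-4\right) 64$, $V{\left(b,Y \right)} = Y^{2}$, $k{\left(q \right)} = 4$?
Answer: $343$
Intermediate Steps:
$o{\left(F \right)} = 4$
$x{\left(h \right)} = 2 h$
$K = -256$
$p = 79$ ($p = \left(-14\right)^{2} - 117 = 196 - 117 = 79$)
$p - \left(K - d{\left(x{\left(o{\left(4 \right)} \right)} \right)}\right) = 79 + \left(2 \cdot 4 - -256\right) = 79 + \left(8 + 256\right) = 79 + 264 = 343$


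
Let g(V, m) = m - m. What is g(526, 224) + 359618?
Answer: 359618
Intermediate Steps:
g(V, m) = 0
g(526, 224) + 359618 = 0 + 359618 = 359618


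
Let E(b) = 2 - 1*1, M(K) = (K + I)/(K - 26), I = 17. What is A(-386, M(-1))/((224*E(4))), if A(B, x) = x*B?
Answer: 193/189 ≈ 1.0212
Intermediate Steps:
M(K) = (17 + K)/(-26 + K) (M(K) = (K + 17)/(K - 26) = (17 + K)/(-26 + K))
A(B, x) = B*x
E(b) = 1 (E(b) = 2 - 1 = 1)
A(-386, M(-1))/((224*E(4))) = (-386*(17 - 1)/(-26 - 1))/((224*1)) = -386*16/(-27)/224 = -(-386)*16/27*(1/224) = -386*(-16/27)*(1/224) = (6176/27)*(1/224) = 193/189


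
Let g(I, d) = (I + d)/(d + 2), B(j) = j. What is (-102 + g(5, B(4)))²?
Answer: 40401/4 ≈ 10100.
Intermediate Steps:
g(I, d) = (I + d)/(2 + d)
(-102 + g(5, B(4)))² = (-102 + (5 + 4)/(2 + 4))² = (-102 + 9/6)² = (-102 + (⅙)*9)² = (-102 + 3/2)² = (-201/2)² = 40401/4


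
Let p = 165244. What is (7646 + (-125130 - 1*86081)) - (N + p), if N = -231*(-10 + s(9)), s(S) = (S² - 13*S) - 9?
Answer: -381514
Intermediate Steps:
s(S) = -9 + S² - 13*S
N = 12705 (N = -231*(-10 + (-9 + 9² - 13*9)) = -231*(-10 + (-9 + 81 - 117)) = -231*(-10 - 45) = -231*(-55) = 12705)
(7646 + (-125130 - 1*86081)) - (N + p) = (7646 + (-125130 - 1*86081)) - (12705 + 165244) = (7646 + (-125130 - 86081)) - 1*177949 = (7646 - 211211) - 177949 = -203565 - 177949 = -381514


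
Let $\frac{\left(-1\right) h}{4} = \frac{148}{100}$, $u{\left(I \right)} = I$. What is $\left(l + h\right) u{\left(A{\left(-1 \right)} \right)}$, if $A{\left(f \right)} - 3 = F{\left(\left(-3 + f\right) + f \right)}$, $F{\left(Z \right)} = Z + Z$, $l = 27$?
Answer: $- \frac{3689}{25} \approx -147.56$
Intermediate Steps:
$F{\left(Z \right)} = 2 Z$
$A{\left(f \right)} = -3 + 4 f$ ($A{\left(f \right)} = 3 + 2 \left(\left(-3 + f\right) + f\right) = 3 + 2 \left(-3 + 2 f\right) = 3 + \left(-6 + 4 f\right) = -3 + 4 f$)
$h = - \frac{148}{25}$ ($h = - 4 \cdot \frac{148}{100} = - 4 \cdot 148 \cdot \frac{1}{100} = \left(-4\right) \frac{37}{25} = - \frac{148}{25} \approx -5.92$)
$\left(l + h\right) u{\left(A{\left(-1 \right)} \right)} = \left(27 - \frac{148}{25}\right) \left(-3 + 4 \left(-1\right)\right) = \frac{527 \left(-3 - 4\right)}{25} = \frac{527}{25} \left(-7\right) = - \frac{3689}{25}$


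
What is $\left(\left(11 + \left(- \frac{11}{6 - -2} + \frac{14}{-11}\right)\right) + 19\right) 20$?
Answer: $\frac{12035}{22} \approx 547.04$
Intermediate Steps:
$\left(\left(11 + \left(- \frac{11}{6 - -2} + \frac{14}{-11}\right)\right) + 19\right) 20 = \left(\left(11 + \left(- \frac{11}{6 + 2} + 14 \left(- \frac{1}{11}\right)\right)\right) + 19\right) 20 = \left(\left(11 - \left(\frac{14}{11} + \frac{11}{8}\right)\right) + 19\right) 20 = \left(\left(11 - \frac{233}{88}\right) + 19\right) 20 = \left(\frac{735}{88} + 19\right) 20 = \frac{2407}{88} \cdot 20 = \frac{12035}{22}$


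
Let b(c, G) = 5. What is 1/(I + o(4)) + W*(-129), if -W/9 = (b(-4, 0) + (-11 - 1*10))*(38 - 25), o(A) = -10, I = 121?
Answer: -26805167/111 ≈ -2.4149e+5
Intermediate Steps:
W = 1872 (W = -9*(5 + (-11 - 1*10))*(38 - 25) = -9*(5 + (-11 - 10))*13 = -9*(5 - 21)*13 = -(-144)*13 = -9*(-208) = 1872)
1/(I + o(4)) + W*(-129) = 1/(121 - 10) + 1872*(-129) = 1/111 - 241488 = -26805167/111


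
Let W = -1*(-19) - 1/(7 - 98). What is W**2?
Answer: 2992900/8281 ≈ 361.42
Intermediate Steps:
W = 1730/91 (W = 19 - 1/(-91) = 19 - 1*(-1/91) = 19 + 1/91 = 1730/91 ≈ 19.011)
W**2 = (1730/91)**2 = 2992900/8281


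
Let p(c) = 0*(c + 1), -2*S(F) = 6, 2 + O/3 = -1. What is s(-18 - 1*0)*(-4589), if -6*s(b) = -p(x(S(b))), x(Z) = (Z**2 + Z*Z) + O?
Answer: 0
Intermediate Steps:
O = -9 (O = -6 + 3*(-1) = -6 - 3 = -9)
S(F) = -3 (S(F) = -1/2*6 = -3)
x(Z) = -9 + 2*Z**2 (x(Z) = (Z**2 + Z*Z) - 9 = (Z**2 + Z**2) - 9 = 2*Z**2 - 9 = -9 + 2*Z**2)
p(c) = 0 (p(c) = 0*(1 + c) = 0)
s(b) = 0 (s(b) = -(-1)*0/6 = -1/6*0 = 0)
s(-18 - 1*0)*(-4589) = 0*(-4589) = 0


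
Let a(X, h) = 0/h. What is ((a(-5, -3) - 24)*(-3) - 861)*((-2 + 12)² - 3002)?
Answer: 2289678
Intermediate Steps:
a(X, h) = 0
((a(-5, -3) - 24)*(-3) - 861)*((-2 + 12)² - 3002) = ((0 - 24)*(-3) - 861)*((-2 + 12)² - 3002) = (-24*(-3) - 861)*(10² - 3002) = (72 - 861)*(100 - 3002) = -789*(-2902) = 2289678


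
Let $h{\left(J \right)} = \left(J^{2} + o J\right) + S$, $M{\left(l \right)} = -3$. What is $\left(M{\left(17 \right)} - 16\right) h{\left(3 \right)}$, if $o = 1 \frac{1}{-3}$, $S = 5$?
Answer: $-247$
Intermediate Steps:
$o = - \frac{1}{3}$ ($o = 1 \left(- \frac{1}{3}\right) = - \frac{1}{3} \approx -0.33333$)
$h{\left(J \right)} = 5 + J^{2} - \frac{J}{3}$ ($h{\left(J \right)} = \left(J^{2} - \frac{J}{3}\right) + 5 = 5 + J^{2} - \frac{J}{3}$)
$\left(M{\left(17 \right)} - 16\right) h{\left(3 \right)} = \left(-3 - 16\right) \left(5 + 3^{2} - 1\right) = \left(-3 - 16\right) \left(5 + 9 - 1\right) = \left(-19\right) 13 = -247$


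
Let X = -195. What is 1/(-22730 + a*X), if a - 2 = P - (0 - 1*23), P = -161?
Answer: 1/3790 ≈ 0.00026385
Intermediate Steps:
a = -136 (a = 2 + (-161 - (0 - 1*23)) = 2 + (-161 - (0 - 23)) = 2 + (-161 - 1*(-23)) = 2 + (-161 + 23) = 2 - 138 = -136)
1/(-22730 + a*X) = 1/(-22730 - 136*(-195)) = 1/(-22730 + 26520) = 1/3790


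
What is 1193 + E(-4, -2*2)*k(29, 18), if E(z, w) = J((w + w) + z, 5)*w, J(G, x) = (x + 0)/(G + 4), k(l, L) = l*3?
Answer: 2821/2 ≈ 1410.5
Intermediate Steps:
k(l, L) = 3*l
J(G, x) = x/(4 + G)
E(z, w) = 5*w/(4 + z + 2*w) (E(z, w) = (5/(4 + ((w + w) + z)))*w = (5/(4 + (2*w + z)))*w = (5/(4 + (z + 2*w)))*w = (5/(4 + z + 2*w))*w = 5*w/(4 + z + 2*w))
1193 + E(-4, -2*2)*k(29, 18) = 1193 + (5*(-2*2)/(4 - 4 + 2*(-2*2)))*(3*29) = 1193 + (5*(-4)/(4 - 4 + 2*(-4)))*87 = 1193 + (5*(-4)/(4 - 4 - 8))*87 = 1193 + (5*(-4)/(-8))*87 = 1193 + (5*(-4)*(-⅛))*87 = 1193 + (5/2)*87 = 1193 + 435/2 = 2821/2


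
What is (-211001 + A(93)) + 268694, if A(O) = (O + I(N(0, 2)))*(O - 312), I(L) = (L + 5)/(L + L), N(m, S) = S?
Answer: 147771/4 ≈ 36943.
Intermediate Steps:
I(L) = (5 + L)/(2*L) (I(L) = (5 + L)/((2*L)) = (5 + L)*(1/(2*L)) = (5 + L)/(2*L))
A(O) = (-312 + O)*(7/4 + O) (A(O) = (O + (½)*(5 + 2)/2)*(O - 312) = (O + (½)*(½)*7)*(-312 + O) = (O + 7/4)*(-312 + O) = (7/4 + O)*(-312 + O) = (-312 + O)*(7/4 + O))
(-211001 + A(93)) + 268694 = (-211001 + (-546 + 93² - 1241/4*93)) + 268694 = (-211001 + (-546 + 8649 - 115413/4)) + 268694 = (-211001 - 83001/4) + 268694 = -927005/4 + 268694 = 147771/4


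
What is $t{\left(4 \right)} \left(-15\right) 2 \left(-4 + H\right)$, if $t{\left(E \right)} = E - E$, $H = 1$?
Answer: $0$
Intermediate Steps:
$t{\left(E \right)} = 0$
$t{\left(4 \right)} \left(-15\right) 2 \left(-4 + H\right) = 0 \left(-15\right) 2 \left(-4 + 1\right) = 0 \cdot 2 \left(-3\right) = 0 \left(-6\right) = 0$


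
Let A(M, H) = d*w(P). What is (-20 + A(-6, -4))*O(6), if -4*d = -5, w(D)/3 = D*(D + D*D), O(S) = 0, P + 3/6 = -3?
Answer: 0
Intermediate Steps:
P = -7/2 (P = -½ - 3 = -7/2 ≈ -3.5000)
w(D) = 3*D*(D + D²) (w(D) = 3*(D*(D + D*D)) = 3*(D*(D + D²)) = 3*D*(D + D²))
d = 5/4 (d = -¼*(-5) = 5/4 ≈ 1.2500)
A(M, H) = -3675/32 (A(M, H) = 5*(3*(-7/2)²*(1 - 7/2))/4 = 5*(3*(49/4)*(-5/2))/4 = (5/4)*(-735/8) = -3675/32)
(-20 + A(-6, -4))*O(6) = (-20 - 3675/32)*0 = -4315/32*0 = 0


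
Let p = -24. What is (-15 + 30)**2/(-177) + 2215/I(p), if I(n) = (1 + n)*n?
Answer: 89285/32568 ≈ 2.7415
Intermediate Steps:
I(n) = n*(1 + n)
(-15 + 30)**2/(-177) + 2215/I(p) = (-15 + 30)**2/(-177) + 2215/((-24*(1 - 24))) = 15**2*(-1/177) + 2215/((-24*(-23))) = 225*(-1/177) + 2215/552 = -75/59 + 2215*(1/552) = -75/59 + 2215/552 = 89285/32568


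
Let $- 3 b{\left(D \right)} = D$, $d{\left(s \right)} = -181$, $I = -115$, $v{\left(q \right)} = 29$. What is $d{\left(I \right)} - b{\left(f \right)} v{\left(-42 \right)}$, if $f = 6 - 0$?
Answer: $-123$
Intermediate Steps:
$f = 6$ ($f = 6 + 0 = 6$)
$b{\left(D \right)} = - \frac{D}{3}$
$d{\left(I \right)} - b{\left(f \right)} v{\left(-42 \right)} = -181 - \left(- \frac{1}{3}\right) 6 \cdot 29 = -181 - \left(-2\right) 29 = -181 - -58 = -181 + 58 = -123$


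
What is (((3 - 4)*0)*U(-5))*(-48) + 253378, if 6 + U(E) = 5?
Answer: 253378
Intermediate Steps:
U(E) = -1 (U(E) = -6 + 5 = -1)
(((3 - 4)*0)*U(-5))*(-48) + 253378 = (((3 - 4)*0)*(-1))*(-48) + 253378 = (-1*0*(-1))*(-48) + 253378 = (0*(-1))*(-48) + 253378 = 0*(-48) + 253378 = 0 + 253378 = 253378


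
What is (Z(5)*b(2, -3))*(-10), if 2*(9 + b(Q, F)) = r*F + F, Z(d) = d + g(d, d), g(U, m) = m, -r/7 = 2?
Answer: -1050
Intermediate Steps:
r = -14 (r = -7*2 = -14)
Z(d) = 2*d (Z(d) = d + d = 2*d)
b(Q, F) = -9 - 13*F/2 (b(Q, F) = -9 + (-14*F + F)/2 = -9 + (-13*F)/2 = -9 - 13*F/2)
(Z(5)*b(2, -3))*(-10) = ((2*5)*(-9 - 13/2*(-3)))*(-10) = (10*(-9 + 39/2))*(-10) = (10*(21/2))*(-10) = 105*(-10) = -1050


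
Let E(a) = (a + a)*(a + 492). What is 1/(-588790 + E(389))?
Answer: 1/96628 ≈ 1.0349e-5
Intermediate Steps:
E(a) = 2*a*(492 + a) (E(a) = (2*a)*(492 + a) = 2*a*(492 + a))
1/(-588790 + E(389)) = 1/(-588790 + 2*389*(492 + 389)) = 1/(-588790 + 2*389*881) = 1/(-588790 + 685418) = 1/96628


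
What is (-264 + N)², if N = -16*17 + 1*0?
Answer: 287296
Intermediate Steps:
N = -272 (N = -272 + 0 = -272)
(-264 + N)² = (-264 - 272)² = (-536)² = 287296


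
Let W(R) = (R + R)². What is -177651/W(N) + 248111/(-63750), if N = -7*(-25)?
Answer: -33375079/6247500 ≈ -5.3421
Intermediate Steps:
N = 175
W(R) = 4*R² (W(R) = (2*R)² = 4*R²)
-177651/W(N) + 248111/(-63750) = -177651/(4*175²) + 248111/(-63750) = -177651/(4*30625) + 248111*(-1/63750) = -177651/122500 - 248111/63750 = -33375079/6247500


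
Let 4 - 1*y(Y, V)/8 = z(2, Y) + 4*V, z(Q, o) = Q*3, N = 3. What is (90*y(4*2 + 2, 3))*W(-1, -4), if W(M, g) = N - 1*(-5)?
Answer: -80640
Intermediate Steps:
z(Q, o) = 3*Q
W(M, g) = 8 (W(M, g) = 3 - 1*(-5) = 3 + 5 = 8)
y(Y, V) = -16 - 32*V (y(Y, V) = 32 - 8*(3*2 + 4*V) = 32 - 8*(6 + 4*V) = 32 + (-48 - 32*V) = -16 - 32*V)
(90*y(4*2 + 2, 3))*W(-1, -4) = (90*(-16 - 32*3))*8 = (90*(-16 - 96))*8 = (90*(-112))*8 = -10080*8 = -80640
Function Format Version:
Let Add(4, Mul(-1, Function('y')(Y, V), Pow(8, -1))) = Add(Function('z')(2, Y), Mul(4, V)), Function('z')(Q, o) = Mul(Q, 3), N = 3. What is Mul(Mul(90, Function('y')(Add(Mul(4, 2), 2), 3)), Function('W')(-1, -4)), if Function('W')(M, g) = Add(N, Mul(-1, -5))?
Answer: -80640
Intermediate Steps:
Function('z')(Q, o) = Mul(3, Q)
Function('W')(M, g) = 8 (Function('W')(M, g) = Add(3, Mul(-1, -5)) = Add(3, 5) = 8)
Function('y')(Y, V) = Add(-16, Mul(-32, V)) (Function('y')(Y, V) = Add(32, Mul(-8, Add(Mul(3, 2), Mul(4, V)))) = Add(32, Mul(-8, Add(6, Mul(4, V)))) = Add(32, Add(-48, Mul(-32, V))) = Add(-16, Mul(-32, V)))
Mul(Mul(90, Function('y')(Add(Mul(4, 2), 2), 3)), Function('W')(-1, -4)) = Mul(Mul(90, Add(-16, Mul(-32, 3))), 8) = Mul(Mul(90, Add(-16, -96)), 8) = Mul(Mul(90, -112), 8) = Mul(-10080, 8) = -80640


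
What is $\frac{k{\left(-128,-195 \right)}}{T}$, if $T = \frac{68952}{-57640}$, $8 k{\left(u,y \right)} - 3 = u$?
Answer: $\frac{900625}{68952} \approx 13.062$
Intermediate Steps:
$k{\left(u,y \right)} = \frac{3}{8} + \frac{u}{8}$
$T = - \frac{8619}{7205}$ ($T = 68952 \left(- \frac{1}{57640}\right) = - \frac{8619}{7205} \approx -1.1963$)
$\frac{k{\left(-128,-195 \right)}}{T} = \frac{\frac{3}{8} + \frac{1}{8} \left(-128\right)}{- \frac{8619}{7205}} = \left(\frac{3}{8} - 16\right) \left(- \frac{7205}{8619}\right) = \left(- \frac{125}{8}\right) \left(- \frac{7205}{8619}\right) = \frac{900625}{68952}$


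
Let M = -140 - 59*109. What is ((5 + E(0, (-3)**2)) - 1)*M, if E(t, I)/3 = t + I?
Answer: -203701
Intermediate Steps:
E(t, I) = 3*I + 3*t (E(t, I) = 3*(t + I) = 3*(I + t) = 3*I + 3*t)
M = -6571 (M = -140 - 6431 = -6571)
((5 + E(0, (-3)**2)) - 1)*M = ((5 + (3*(-3)**2 + 3*0)) - 1)*(-6571) = ((5 + (3*9 + 0)) - 1)*(-6571) = ((5 + (27 + 0)) - 1)*(-6571) = ((5 + 27) - 1)*(-6571) = (32 - 1)*(-6571) = 31*(-6571) = -203701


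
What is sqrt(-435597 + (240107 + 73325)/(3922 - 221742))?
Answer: I*sqrt(1291700535033815)/54455 ≈ 660.0*I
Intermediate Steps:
sqrt(-435597 + (240107 + 73325)/(3922 - 221742)) = sqrt(-435597 + 313432/(-217820)) = sqrt(-435597 + 313432*(-1/217820)) = sqrt(-435597 - 78358/54455) = sqrt(-23720512993/54455) = I*sqrt(1291700535033815)/54455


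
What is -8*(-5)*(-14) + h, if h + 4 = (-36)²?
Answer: 732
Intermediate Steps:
h = 1292 (h = -4 + (-36)² = -4 + 1296 = 1292)
-8*(-5)*(-14) + h = -8*(-5)*(-14) + 1292 = 40*(-14) + 1292 = -560 + 1292 = 732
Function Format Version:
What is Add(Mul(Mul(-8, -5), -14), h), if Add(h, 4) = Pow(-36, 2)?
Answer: 732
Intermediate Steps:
h = 1292 (h = Add(-4, Pow(-36, 2)) = Add(-4, 1296) = 1292)
Add(Mul(Mul(-8, -5), -14), h) = Add(Mul(Mul(-8, -5), -14), 1292) = Add(Mul(40, -14), 1292) = Add(-560, 1292) = 732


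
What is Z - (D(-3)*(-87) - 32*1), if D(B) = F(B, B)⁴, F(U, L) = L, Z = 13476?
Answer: 20555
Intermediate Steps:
D(B) = B⁴
Z - (D(-3)*(-87) - 32*1) = 13476 - ((-3)⁴*(-87) - 32*1) = 13476 - (81*(-87) - 32) = 13476 - (-7047 - 32) = 13476 - 1*(-7079) = 13476 + 7079 = 20555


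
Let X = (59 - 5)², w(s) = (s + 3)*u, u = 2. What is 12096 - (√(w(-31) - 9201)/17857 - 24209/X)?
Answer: 35296145/2916 - I*√9257/17857 ≈ 12104.0 - 0.005388*I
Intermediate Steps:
w(s) = 6 + 2*s (w(s) = (s + 3)*2 = (3 + s)*2 = 6 + 2*s)
X = 2916 (X = 54² = 2916)
12096 - (√(w(-31) - 9201)/17857 - 24209/X) = 12096 - (√((6 + 2*(-31)) - 9201)/17857 - 24209/2916) = 12096 - (√((6 - 62) - 9201)*(1/17857) - 24209*1/2916) = 12096 - (√(-56 - 9201)*(1/17857) - 24209/2916) = 12096 - (√(-9257)*(1/17857) - 24209/2916) = 12096 - ((I*√9257)*(1/17857) - 24209/2916) = 12096 - (I*√9257/17857 - 24209/2916) = 12096 - (-24209/2916 + I*√9257/17857) = 12096 + (24209/2916 - I*√9257/17857) = 35296145/2916 - I*√9257/17857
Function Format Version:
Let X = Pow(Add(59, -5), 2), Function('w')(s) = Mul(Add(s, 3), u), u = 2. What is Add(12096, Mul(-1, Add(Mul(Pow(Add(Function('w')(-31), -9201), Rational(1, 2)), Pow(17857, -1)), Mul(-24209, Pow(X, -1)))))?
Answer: Add(Rational(35296145, 2916), Mul(Rational(-1, 17857), I, Pow(9257, Rational(1, 2)))) ≈ Add(12104., Mul(-0.0053880, I))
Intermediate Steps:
Function('w')(s) = Add(6, Mul(2, s)) (Function('w')(s) = Mul(Add(s, 3), 2) = Mul(Add(3, s), 2) = Add(6, Mul(2, s)))
X = 2916 (X = Pow(54, 2) = 2916)
Add(12096, Mul(-1, Add(Mul(Pow(Add(Function('w')(-31), -9201), Rational(1, 2)), Pow(17857, -1)), Mul(-24209, Pow(X, -1))))) = Add(12096, Mul(-1, Add(Mul(Pow(Add(Add(6, Mul(2, -31)), -9201), Rational(1, 2)), Pow(17857, -1)), Mul(-24209, Pow(2916, -1))))) = Add(12096, Mul(-1, Add(Mul(Pow(Add(Add(6, -62), -9201), Rational(1, 2)), Rational(1, 17857)), Mul(-24209, Rational(1, 2916))))) = Add(12096, Mul(-1, Add(Mul(Pow(Add(-56, -9201), Rational(1, 2)), Rational(1, 17857)), Rational(-24209, 2916)))) = Add(12096, Mul(-1, Add(Mul(Pow(-9257, Rational(1, 2)), Rational(1, 17857)), Rational(-24209, 2916)))) = Add(12096, Mul(-1, Add(Mul(Mul(I, Pow(9257, Rational(1, 2))), Rational(1, 17857)), Rational(-24209, 2916)))) = Add(12096, Mul(-1, Add(Mul(Rational(1, 17857), I, Pow(9257, Rational(1, 2))), Rational(-24209, 2916)))) = Add(12096, Mul(-1, Add(Rational(-24209, 2916), Mul(Rational(1, 17857), I, Pow(9257, Rational(1, 2)))))) = Add(12096, Add(Rational(24209, 2916), Mul(Rational(-1, 17857), I, Pow(9257, Rational(1, 2))))) = Add(Rational(35296145, 2916), Mul(Rational(-1, 17857), I, Pow(9257, Rational(1, 2))))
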